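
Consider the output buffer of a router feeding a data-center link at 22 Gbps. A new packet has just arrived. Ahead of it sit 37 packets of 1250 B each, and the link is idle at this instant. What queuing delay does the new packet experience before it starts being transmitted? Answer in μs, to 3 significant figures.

Each queued packet: L/R = 10000/22000000000 = 0.454545 μs.
37 queued → 16.8182 μs.
Queuing delay = 16.8 μs.

16.8 μs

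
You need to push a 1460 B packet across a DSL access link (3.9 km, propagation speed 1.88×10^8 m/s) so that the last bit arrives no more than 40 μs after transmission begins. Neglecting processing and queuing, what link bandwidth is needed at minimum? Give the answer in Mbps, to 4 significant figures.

606.6 Mbps

L = 11680 bits.
Propagation delay = 3900 / 188000000 = 20.7447 μs.
Transmission budget = 40 − 20.7447 = 19.2553 μs.
R ≥ L / t_tx = 11680 bits / 1.92553e-05 s = 606.6 Mbps.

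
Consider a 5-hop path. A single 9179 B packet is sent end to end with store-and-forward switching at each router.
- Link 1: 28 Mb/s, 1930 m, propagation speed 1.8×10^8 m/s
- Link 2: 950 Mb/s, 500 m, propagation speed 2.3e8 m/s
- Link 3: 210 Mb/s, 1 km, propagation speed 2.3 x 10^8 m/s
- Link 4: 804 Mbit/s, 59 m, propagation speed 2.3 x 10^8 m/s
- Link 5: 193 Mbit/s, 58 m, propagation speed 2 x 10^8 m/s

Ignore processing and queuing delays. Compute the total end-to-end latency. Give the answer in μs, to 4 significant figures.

L = 9179 × 8 = 73432 bits.
Transmission delays (L/R per hop): 2622.57, 77.2968, 349.676, 91.3333, 380.477 μs; sum = 3521.35 μs.
Propagation delays (d/s per hop): 10.7222, 2.17391, 4.34783, 0.256522, 0.29 μs; sum = 17.7905 μs.
End-to-end = 3539 μs.

3539 μs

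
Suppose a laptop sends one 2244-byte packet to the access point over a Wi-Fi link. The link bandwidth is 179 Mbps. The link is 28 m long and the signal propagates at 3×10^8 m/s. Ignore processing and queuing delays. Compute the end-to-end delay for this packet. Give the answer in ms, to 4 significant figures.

0.1004 ms

L = 2244 × 8 = 17952 bits.
Transmission delay = L/R = 17952 / 179000000 = 0.100291 ms.
Propagation delay = d/s = 28 m / 300000000 m/s = 9.33333e-05 ms.
Total = 0.1004 ms.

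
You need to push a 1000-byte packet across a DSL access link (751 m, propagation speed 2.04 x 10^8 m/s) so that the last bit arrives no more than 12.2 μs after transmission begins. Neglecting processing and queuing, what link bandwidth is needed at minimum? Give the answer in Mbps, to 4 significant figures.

L = 8000 bits.
Propagation delay = 751 / 204000000 = 3.68137 μs.
Transmission budget = 12.2 − 3.68137 = 8.51863 μs.
R ≥ L / t_tx = 8000 bits / 8.51863e-06 s = 939.1 Mbps.

939.1 Mbps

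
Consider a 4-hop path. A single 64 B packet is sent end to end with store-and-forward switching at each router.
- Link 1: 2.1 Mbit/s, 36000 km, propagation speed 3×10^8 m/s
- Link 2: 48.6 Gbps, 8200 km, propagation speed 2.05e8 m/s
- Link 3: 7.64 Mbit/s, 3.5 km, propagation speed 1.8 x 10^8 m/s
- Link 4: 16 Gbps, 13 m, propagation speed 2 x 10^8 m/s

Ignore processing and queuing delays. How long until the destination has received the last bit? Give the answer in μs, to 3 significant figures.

160000 μs

L = 64 × 8 = 512 bits.
Transmission delays (L/R per hop): 243.81, 0.010535, 67.0157, 0.032 μs; sum = 310.868 μs.
Propagation delays (d/s per hop): 120000, 40000, 19.4444, 0.065 μs; sum = 160020 μs.
End-to-end = 160000 μs.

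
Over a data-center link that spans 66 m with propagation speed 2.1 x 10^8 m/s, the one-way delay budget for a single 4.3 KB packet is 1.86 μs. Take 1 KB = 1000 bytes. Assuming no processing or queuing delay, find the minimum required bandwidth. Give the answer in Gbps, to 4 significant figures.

22.26 Gbps

L = 34400 bits.
Propagation delay = 66 / 210000000 = 0.314286 μs.
Transmission budget = 1.86 − 0.314286 = 1.54571 μs.
R ≥ L / t_tx = 34400 bits / 1.54571e-06 s = 22.26 Gbps.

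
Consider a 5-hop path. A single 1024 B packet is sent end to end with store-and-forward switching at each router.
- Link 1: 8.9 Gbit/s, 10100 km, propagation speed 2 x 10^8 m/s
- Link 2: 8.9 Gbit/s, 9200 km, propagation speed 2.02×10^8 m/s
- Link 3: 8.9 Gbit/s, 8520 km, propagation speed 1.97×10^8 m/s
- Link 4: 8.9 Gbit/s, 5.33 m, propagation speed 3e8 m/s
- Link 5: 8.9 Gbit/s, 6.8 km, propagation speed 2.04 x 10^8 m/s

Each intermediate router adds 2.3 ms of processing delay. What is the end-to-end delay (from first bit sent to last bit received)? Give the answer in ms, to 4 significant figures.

L = 1024 × 8 = 8192 bits.
Transmission delay per hop = L/R = 8192/8900000000 = 0.000920449 ms; 5 hops → 0.00460225 ms.
Propagation delays (d/s per hop): 50.5, 45.5446, 43.2487, 1.77667e-05, 0.0333333 ms; sum = 139.327 ms.
Processing at 4 router(s): 4 × 2.3 ms = 9.2 ms.
End-to-end = 148.5 ms.

148.5 ms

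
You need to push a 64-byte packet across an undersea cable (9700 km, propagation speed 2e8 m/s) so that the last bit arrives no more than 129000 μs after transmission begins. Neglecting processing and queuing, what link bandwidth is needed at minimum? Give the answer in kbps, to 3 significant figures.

6.36 kbps

L = 512 bits.
Propagation delay = 9700000 / 200000000 = 48500 μs.
Transmission budget = 129000 − 48500 = 80500 μs.
R ≥ L / t_tx = 512 bits / 0.0805 s = 6.36 kbps.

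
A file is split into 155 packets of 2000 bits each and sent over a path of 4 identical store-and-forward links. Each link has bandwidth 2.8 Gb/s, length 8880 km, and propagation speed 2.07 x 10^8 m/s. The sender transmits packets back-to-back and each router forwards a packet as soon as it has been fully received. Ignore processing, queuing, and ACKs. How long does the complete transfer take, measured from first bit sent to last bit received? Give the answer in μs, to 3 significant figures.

172000 μs

Per-hop transmission t_tx = L/R = 2000/2800000000 = 0.714286 μs.
Per-hop propagation t_prop = 8880000/2.07e+08 = 42898.6 μs.
Pipeline fill: first packet needs 4·t_tx to clear all hops; remaining 154 packets each add one t_tx.
Total = (4+155-1)·t_tx + 4·t_prop = 158·0.714286 + 4·42898.6 = 172000 μs.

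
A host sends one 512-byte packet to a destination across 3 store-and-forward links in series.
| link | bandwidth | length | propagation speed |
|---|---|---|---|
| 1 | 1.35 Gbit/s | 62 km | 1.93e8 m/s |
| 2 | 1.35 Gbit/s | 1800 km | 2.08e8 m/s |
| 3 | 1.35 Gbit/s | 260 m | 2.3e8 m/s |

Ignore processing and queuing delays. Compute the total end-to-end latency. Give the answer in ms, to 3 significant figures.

L = 512 × 8 = 4096 bits.
Transmission delay per hop = L/R = 4096/1350000000 = 0.00303407 ms; 3 hops → 0.00910222 ms.
Propagation delays (d/s per hop): 0.321244, 8.65385, 0.00113043 ms; sum = 8.97622 ms.
End-to-end = 8.99 ms.

8.99 ms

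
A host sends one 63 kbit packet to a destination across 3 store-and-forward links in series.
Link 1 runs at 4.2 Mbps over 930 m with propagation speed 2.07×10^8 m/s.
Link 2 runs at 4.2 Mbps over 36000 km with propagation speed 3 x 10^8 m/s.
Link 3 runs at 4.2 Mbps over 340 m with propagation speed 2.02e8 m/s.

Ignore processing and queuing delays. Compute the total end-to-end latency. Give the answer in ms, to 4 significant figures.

165.0 ms

L = 63000 bits.
Transmission delay per hop = L/R = 63000/4200000 = 15 ms; 3 hops → 45 ms.
Propagation delays (d/s per hop): 0.00449275, 120, 0.00168317 ms; sum = 120.006 ms.
End-to-end = 165.0 ms.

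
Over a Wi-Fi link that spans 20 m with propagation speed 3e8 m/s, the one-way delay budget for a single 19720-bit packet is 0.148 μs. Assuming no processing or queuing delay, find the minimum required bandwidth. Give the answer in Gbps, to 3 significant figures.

Propagation delay = 20 / 300000000 = 0.0666667 μs.
Transmission budget = 0.148 − 0.0666667 = 0.0813333 μs.
R ≥ L / t_tx = 19720 bits / 8.13333e-08 s = 242 Gbps.

242 Gbps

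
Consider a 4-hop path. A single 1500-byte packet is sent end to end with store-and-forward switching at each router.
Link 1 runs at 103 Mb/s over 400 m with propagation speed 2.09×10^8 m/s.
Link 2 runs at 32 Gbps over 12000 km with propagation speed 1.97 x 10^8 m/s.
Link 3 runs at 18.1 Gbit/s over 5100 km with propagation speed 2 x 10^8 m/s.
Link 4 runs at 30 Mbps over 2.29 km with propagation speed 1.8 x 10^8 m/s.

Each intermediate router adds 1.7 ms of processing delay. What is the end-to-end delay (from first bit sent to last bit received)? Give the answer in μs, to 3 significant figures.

92000 μs

L = 1500 × 8 = 12000 bits.
Transmission delays (L/R per hop): 116.505, 0.375, 0.662983, 400 μs; sum = 517.543 μs.
Propagation delays (d/s per hop): 1.91388, 60913.7, 25500, 12.7222 μs; sum = 86428.3 μs.
Processing at 3 router(s): 3 × 1.7 ms = 5100 μs.
End-to-end = 92000 μs.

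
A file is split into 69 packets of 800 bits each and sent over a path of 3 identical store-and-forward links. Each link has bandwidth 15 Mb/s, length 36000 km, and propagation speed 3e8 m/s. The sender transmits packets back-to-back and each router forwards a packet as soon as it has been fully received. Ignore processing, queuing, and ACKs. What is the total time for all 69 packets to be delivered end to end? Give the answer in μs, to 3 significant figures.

Per-hop transmission t_tx = L/R = 800/15000000 = 53.3333 μs.
Per-hop propagation t_prop = 36000000/300000000 = 120000 μs.
Pipeline fill: first packet needs 3·t_tx to clear all hops; remaining 68 packets each add one t_tx.
Total = (3+69-1)·t_tx + 3·t_prop = 71·53.3333 + 3·120000 = 364000 μs.

364000 μs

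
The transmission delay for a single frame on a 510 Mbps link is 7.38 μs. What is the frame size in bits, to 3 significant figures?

3760 bits

L = R × t_tx = 510000000 b/s × 7.38e-06 s = 3763.8 bits.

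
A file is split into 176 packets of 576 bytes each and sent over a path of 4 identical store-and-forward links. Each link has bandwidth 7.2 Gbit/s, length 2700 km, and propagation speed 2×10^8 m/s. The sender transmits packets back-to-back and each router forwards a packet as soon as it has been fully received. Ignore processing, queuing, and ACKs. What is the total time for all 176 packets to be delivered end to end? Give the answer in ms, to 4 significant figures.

54.11 ms

Per-hop transmission t_tx = L/R = 4608/7200000000 = 0.00064 ms.
Per-hop propagation t_prop = 2700000/200000000 = 13.5 ms.
Pipeline fill: first packet needs 4·t_tx to clear all hops; remaining 175 packets each add one t_tx.
Total = (4+176-1)·t_tx + 4·t_prop = 179·0.00064 + 4·13.5 = 54.11 ms.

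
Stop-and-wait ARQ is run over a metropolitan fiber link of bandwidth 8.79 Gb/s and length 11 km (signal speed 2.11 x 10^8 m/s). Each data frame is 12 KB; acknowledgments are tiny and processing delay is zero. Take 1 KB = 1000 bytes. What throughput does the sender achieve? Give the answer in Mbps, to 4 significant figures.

833.4 Mbps

t_tx = L/R = 96000/8790000000 = 1.09215e-05 s.
t_prop = 11000/211000000 = 5.21327e-05 s; RTT = 0.000104265 s.
Cycle = t_tx + RTT = 0.000115187 s.
Throughput = L / cycle = 96000 / 0.000115187 = 833.4 Mbps.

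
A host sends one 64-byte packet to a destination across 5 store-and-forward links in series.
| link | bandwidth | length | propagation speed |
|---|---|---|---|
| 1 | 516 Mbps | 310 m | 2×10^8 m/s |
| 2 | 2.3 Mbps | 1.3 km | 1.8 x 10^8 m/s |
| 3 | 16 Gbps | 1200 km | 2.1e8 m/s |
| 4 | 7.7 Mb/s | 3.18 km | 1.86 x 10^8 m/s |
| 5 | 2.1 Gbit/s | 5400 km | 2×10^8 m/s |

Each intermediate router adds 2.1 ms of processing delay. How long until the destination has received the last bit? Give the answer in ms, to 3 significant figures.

41.4 ms

L = 64 × 8 = 512 bits.
Transmission delays (L/R per hop): 0.000992248, 0.222609, 3.2e-05, 0.0664935, 0.00024381 ms; sum = 0.29037 ms.
Propagation delays (d/s per hop): 0.00155, 0.00722222, 5.71429, 0.0170968, 27 ms; sum = 32.7402 ms.
Processing at 4 router(s): 4 × 2.1 ms = 8.4 ms.
End-to-end = 41.4 ms.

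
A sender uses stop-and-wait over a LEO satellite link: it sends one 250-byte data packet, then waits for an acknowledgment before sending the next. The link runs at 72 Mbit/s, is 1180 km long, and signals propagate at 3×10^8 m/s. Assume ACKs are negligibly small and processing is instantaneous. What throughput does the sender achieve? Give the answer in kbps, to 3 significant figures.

t_tx = L/R = 2000/72000000 = 2.77778e-05 s.
t_prop = 1180000/300000000 = 0.00393333 s; RTT = 0.00786667 s.
Cycle = t_tx + RTT = 0.00789444 s.
Throughput = L / cycle = 2000 / 0.00789444 = 253 kbps.

253 kbps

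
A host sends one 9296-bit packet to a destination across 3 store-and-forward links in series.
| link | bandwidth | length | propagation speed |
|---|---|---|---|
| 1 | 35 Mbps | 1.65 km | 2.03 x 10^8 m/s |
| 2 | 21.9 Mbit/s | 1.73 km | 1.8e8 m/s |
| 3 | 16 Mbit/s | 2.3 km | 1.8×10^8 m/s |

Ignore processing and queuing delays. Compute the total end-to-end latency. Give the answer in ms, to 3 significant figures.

1.30 ms

Transmission delays (L/R per hop): 0.2656, 0.424475, 0.581 ms; sum = 1.27107 ms.
Propagation delays (d/s per hop): 0.00812808, 0.00961111, 0.0127778 ms; sum = 0.030517 ms.
End-to-end = 1.30 ms.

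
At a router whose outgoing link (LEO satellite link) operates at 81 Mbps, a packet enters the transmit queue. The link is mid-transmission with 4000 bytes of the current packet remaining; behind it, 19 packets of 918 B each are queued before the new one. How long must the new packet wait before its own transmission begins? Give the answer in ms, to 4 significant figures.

Each queued packet: L/R = 7344/81000000 = 0.0906667 ms.
19 queued → 1.72267 ms.
Plus remaining 32000 bits of current packet: 0.395062 ms.
Queuing delay = 2.118 ms.

2.118 ms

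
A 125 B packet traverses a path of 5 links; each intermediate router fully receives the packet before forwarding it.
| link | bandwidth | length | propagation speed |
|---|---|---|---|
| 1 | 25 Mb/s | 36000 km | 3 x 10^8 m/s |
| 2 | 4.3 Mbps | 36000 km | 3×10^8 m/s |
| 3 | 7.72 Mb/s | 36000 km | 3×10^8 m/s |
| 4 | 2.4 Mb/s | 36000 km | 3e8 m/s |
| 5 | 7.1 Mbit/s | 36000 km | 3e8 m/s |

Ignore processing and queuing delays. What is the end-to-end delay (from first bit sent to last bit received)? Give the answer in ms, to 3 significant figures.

L = 125 × 8 = 1000 bits.
Transmission delays (L/R per hop): 0.04, 0.232558, 0.129534, 0.416667, 0.140845 ms; sum = 0.959604 ms.
Propagation delays (d/s per hop): 120, 120, 120, 120, 120 ms; sum = 600 ms.
End-to-end = 601 ms.

601 ms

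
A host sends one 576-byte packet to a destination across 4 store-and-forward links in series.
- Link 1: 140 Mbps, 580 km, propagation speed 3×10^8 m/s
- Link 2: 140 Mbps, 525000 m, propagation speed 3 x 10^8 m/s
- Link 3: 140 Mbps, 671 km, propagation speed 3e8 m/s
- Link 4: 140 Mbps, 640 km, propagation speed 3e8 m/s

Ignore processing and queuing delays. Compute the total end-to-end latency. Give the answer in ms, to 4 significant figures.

8.185 ms

L = 576 × 8 = 4608 bits.
Transmission delay per hop = L/R = 4608/140000000 = 0.0329143 ms; 4 hops → 0.131657 ms.
Propagation delays (d/s per hop): 1.93333, 1.75, 2.23667, 2.13333 ms; sum = 8.05333 ms.
End-to-end = 8.185 ms.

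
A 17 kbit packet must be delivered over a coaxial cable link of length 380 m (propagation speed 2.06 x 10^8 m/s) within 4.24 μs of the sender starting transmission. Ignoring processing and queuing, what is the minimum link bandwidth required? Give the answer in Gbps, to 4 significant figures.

7.097 Gbps

Propagation delay = 380 / 206000000 = 1.84466 μs.
Transmission budget = 4.24 − 1.84466 = 2.39534 μs.
R ≥ L / t_tx = 17000 bits / 2.39534e-06 s = 7.097 Gbps.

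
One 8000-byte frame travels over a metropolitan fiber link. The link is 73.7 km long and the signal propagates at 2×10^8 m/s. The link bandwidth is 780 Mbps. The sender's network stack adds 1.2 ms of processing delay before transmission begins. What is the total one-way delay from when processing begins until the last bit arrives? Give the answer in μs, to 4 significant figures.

1651 μs

L = 8000 × 8 = 64000 bits.
Transmission delay = L/R = 64000 / 780000000 = 82.0513 μs.
Propagation delay = d/s = 73700 m / 200000000 m/s = 368.5 μs.
Plus processing delay 1.2 ms = 1200 μs.
Total = 1651 μs.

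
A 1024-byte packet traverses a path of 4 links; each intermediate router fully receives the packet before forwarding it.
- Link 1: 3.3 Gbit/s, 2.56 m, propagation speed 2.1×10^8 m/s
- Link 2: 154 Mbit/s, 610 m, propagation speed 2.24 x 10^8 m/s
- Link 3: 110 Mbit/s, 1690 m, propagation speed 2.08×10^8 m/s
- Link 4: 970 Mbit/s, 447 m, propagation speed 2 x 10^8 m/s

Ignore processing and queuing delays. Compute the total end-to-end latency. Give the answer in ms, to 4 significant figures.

L = 1024 × 8 = 8192 bits.
Transmission delays (L/R per hop): 0.00248242, 0.0531948, 0.0744727, 0.00844536 ms; sum = 0.138595 ms.
Propagation delays (d/s per hop): 1.21905e-05, 0.00272321, 0.008125, 0.002235 ms; sum = 0.0130954 ms.
End-to-end = 0.1517 ms.

0.1517 ms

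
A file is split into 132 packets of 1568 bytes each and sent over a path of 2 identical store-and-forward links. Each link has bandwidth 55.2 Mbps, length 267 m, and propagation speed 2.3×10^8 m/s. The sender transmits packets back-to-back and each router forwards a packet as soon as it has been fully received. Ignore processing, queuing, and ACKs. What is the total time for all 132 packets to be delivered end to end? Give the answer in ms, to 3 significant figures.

30.2 ms

Per-hop transmission t_tx = L/R = 12544/55200000 = 0.227246 ms.
Per-hop propagation t_prop = 267/2.3e+08 = 0.00116087 ms.
Pipeline fill: first packet needs 2·t_tx to clear all hops; remaining 131 packets each add one t_tx.
Total = (2+132-1)·t_tx + 2·t_prop = 133·0.227246 + 2·0.00116087 = 30.2 ms.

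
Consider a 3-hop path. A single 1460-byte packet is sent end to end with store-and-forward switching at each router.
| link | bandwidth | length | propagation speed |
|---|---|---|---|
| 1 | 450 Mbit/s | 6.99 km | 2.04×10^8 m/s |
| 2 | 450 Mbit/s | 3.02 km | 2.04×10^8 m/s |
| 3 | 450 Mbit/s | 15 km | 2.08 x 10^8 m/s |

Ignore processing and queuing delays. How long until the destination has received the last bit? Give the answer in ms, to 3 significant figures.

0.199 ms

L = 1460 × 8 = 11680 bits.
Transmission delay per hop = L/R = 11680/450000000 = 0.0259556 ms; 3 hops → 0.0778667 ms.
Propagation delays (d/s per hop): 0.0342647, 0.0148039, 0.0721154 ms; sum = 0.121184 ms.
End-to-end = 0.199 ms.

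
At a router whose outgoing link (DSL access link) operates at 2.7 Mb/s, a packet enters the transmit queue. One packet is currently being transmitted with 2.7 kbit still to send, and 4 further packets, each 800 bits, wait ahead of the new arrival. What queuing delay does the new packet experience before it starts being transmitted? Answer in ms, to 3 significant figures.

Each queued packet: L/R = 800/2700000 = 0.296296 ms.
4 queued → 1.18519 ms.
Plus remaining 2700 bits of current packet: 1 ms.
Queuing delay = 2.19 ms.

2.19 ms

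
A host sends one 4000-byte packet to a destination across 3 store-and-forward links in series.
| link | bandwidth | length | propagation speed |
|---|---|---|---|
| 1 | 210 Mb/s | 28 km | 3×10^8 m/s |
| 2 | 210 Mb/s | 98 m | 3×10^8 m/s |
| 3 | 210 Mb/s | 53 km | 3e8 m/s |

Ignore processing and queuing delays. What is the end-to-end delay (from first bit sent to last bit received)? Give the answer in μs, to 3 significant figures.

727 μs

L = 4000 × 8 = 32000 bits.
Transmission delay per hop = L/R = 32000/210000000 = 152.381 μs; 3 hops → 457.143 μs.
Propagation delays (d/s per hop): 93.3333, 0.326667, 176.667 μs; sum = 270.327 μs.
End-to-end = 727 μs.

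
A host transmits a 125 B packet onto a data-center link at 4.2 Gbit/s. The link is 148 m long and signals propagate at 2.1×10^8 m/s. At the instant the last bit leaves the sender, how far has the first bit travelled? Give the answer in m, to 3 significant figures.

50.0 m

t_tx = L/R = 1000/4200000000 = 2.38095e-07 s.
Distance = s × t_tx = 210000000 × 2.38095e-07 = 50.0 m.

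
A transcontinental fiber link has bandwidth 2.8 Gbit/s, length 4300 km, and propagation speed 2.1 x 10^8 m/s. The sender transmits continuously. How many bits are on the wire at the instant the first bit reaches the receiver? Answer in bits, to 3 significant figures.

Propagation delay = 4300000 / 210000000 = 0.0204762 s.
BDP = R × t_prop = 2800000000 × 0.0204762 = 57333300 bits.

57300000 bits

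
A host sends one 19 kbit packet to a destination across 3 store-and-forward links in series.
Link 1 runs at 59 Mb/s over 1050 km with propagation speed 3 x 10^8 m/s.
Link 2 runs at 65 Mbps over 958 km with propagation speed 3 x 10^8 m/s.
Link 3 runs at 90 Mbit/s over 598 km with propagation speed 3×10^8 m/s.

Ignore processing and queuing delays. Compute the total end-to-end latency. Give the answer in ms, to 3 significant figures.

L = 19000 bits.
Transmission delays (L/R per hop): 0.322034, 0.292308, 0.211111 ms; sum = 0.825453 ms.
Propagation delays (d/s per hop): 3.5, 3.19333, 1.99333 ms; sum = 8.68667 ms.
End-to-end = 9.51 ms.

9.51 ms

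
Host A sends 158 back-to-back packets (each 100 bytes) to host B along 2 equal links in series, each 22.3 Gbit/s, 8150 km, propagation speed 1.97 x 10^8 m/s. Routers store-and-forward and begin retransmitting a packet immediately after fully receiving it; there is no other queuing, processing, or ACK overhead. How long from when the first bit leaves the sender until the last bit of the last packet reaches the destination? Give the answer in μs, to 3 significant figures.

82700 μs

Per-hop transmission t_tx = L/R = 800/22300000000 = 0.0358744 μs.
Per-hop propagation t_prop = 8150000/197000000 = 41370.6 μs.
Pipeline fill: first packet needs 2·t_tx to clear all hops; remaining 157 packets each add one t_tx.
Total = (2+158-1)·t_tx + 2·t_prop = 159·0.0358744 + 2·41370.6 = 82700 μs.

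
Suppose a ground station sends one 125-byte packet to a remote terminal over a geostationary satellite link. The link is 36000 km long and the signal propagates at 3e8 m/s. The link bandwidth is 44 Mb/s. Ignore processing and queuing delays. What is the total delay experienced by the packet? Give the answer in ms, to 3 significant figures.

L = 125 × 8 = 1000 bits.
Transmission delay = L/R = 1000 / 44000000 = 0.0227273 ms.
Propagation delay = d/s = 36000000 m / 300000000 m/s = 120 ms.
Total = 120 ms.

120 ms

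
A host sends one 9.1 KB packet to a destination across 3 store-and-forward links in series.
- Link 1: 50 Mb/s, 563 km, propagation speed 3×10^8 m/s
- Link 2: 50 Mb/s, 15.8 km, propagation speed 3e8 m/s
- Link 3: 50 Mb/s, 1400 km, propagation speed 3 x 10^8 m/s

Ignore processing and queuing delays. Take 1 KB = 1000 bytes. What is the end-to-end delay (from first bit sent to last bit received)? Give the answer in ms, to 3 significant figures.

11.0 ms

L = 72800 bits.
Transmission delay per hop = L/R = 72800/50000000 = 1.456 ms; 3 hops → 4.368 ms.
Propagation delays (d/s per hop): 1.87667, 0.0526667, 4.66667 ms; sum = 6.596 ms.
End-to-end = 11.0 ms.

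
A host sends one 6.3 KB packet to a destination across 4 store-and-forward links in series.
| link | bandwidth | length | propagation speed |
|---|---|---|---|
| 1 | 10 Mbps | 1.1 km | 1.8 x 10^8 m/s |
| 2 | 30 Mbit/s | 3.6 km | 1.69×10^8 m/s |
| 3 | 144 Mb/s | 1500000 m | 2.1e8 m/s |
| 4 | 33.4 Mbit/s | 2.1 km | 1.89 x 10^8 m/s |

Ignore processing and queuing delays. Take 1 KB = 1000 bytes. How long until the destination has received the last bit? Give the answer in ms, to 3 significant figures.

15.8 ms

L = 50400 bits.
Transmission delays (L/R per hop): 5.04, 1.68, 0.35, 1.50898 ms; sum = 8.57898 ms.
Propagation delays (d/s per hop): 0.00611111, 0.0213018, 7.14286, 0.0111111 ms; sum = 7.18138 ms.
End-to-end = 15.8 ms.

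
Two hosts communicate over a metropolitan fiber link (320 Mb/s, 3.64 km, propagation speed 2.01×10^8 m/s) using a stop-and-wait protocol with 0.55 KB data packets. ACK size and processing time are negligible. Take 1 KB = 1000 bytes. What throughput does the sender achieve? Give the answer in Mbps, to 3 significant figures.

t_tx = L/R = 4400/320000000 = 1.375e-05 s.
t_prop = 3640/2.01e+08 = 1.81095e-05 s; RTT = 3.62189e-05 s.
Cycle = t_tx + RTT = 4.99689e-05 s.
Throughput = L / cycle = 4400 / 4.99689e-05 = 88.1 Mbps.

88.1 Mbps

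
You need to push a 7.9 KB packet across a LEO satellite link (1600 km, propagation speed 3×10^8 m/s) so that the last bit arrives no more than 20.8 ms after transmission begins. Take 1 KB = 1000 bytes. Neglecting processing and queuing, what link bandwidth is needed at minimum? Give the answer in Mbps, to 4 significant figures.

L = 63200 bits.
Propagation delay = 1600000 / 300000000 = 5.33333 ms.
Transmission budget = 20.8 − 5.33333 = 15.4667 ms.
R ≥ L / t_tx = 63200 bits / 0.0154667 s = 4.086 Mbps.

4.086 Mbps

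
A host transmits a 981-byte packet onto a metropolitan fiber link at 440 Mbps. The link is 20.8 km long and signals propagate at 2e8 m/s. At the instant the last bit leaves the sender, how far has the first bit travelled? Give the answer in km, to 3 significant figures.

3.57 km

t_tx = L/R = 7848/440000000 = 1.78364e-05 s.
Distance = s × t_tx = 200000000 × 1.78364e-05 = 3.57 km.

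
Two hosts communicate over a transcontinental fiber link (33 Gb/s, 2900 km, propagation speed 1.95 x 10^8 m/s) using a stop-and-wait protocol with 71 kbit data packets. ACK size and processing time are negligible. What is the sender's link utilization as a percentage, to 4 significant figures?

t_tx = L/R = 71000/33000000000 = 2.15152e-06 s.
t_prop = 2900000/195000000 = 0.0148718 s; RTT = 0.0297436 s.
Cycle = t_tx + RTT = 0.0297457 s.
Utilization = t_tx / cycle = 2.15152e-06/0.0297457 = 0.007233 %.

0.007233 %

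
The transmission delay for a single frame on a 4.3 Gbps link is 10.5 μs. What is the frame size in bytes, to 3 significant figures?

L = R × t_tx = 4300000000 b/s × 1.05e-05 s = 45150 bits.
In bytes: 45150 / 8 = 5640 bytes.

5640 bytes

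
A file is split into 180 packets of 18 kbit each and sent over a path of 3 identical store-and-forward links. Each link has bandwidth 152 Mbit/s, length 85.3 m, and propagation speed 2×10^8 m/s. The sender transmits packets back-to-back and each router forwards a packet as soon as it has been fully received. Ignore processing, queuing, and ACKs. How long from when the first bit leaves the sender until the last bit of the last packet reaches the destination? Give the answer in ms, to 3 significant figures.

Per-hop transmission t_tx = L/R = 18000/152000000 = 0.118421 ms.
Per-hop propagation t_prop = 85.3/200000000 = 0.0004265 ms.
Pipeline fill: first packet needs 3·t_tx to clear all hops; remaining 179 packets each add one t_tx.
Total = (3+180-1)·t_tx + 3·t_prop = 182·0.118421 + 3·0.0004265 = 21.6 ms.

21.6 ms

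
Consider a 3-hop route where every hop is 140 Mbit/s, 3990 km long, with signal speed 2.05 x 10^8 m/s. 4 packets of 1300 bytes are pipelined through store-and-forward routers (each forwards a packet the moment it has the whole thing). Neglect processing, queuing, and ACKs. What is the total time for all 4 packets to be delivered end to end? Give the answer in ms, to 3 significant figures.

Per-hop transmission t_tx = L/R = 10400/140000000 = 0.0742857 ms.
Per-hop propagation t_prop = 3990000/2.05e+08 = 19.4634 ms.
Pipeline fill: first packet needs 3·t_tx to clear all hops; remaining 3 packets each add one t_tx.
Total = (3+4-1)·t_tx + 3·t_prop = 6·0.0742857 + 3·19.4634 = 58.8 ms.

58.8 ms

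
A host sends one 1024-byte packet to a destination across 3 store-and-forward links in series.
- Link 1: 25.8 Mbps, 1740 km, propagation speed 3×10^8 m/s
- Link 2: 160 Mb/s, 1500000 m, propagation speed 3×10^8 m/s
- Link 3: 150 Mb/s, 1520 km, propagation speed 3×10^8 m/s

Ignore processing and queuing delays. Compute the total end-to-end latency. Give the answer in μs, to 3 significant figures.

16300 μs

L = 1024 × 8 = 8192 bits.
Transmission delays (L/R per hop): 317.519, 51.2, 54.6133 μs; sum = 423.333 μs.
Propagation delays (d/s per hop): 5800, 5000, 5066.67 μs; sum = 15866.7 μs.
End-to-end = 16300 μs.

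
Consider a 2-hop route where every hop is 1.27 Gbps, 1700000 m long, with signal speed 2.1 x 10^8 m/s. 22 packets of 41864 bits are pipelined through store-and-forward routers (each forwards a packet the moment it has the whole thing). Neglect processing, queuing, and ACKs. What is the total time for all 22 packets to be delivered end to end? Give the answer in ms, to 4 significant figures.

Per-hop transmission t_tx = L/R = 41864/1270000000 = 0.0329638 ms.
Per-hop propagation t_prop = 1700000/210000000 = 8.09524 ms.
Pipeline fill: first packet needs 2·t_tx to clear all hops; remaining 21 packets each add one t_tx.
Total = (2+22-1)·t_tx + 2·t_prop = 23·0.0329638 + 2·8.09524 = 16.95 ms.

16.95 ms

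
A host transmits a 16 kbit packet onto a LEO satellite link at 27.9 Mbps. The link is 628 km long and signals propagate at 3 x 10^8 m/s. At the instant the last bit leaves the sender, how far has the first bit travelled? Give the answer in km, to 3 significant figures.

t_tx = L/R = 16000/27900000 = 0.000573477 s.
Distance = s × t_tx = 300000000 × 0.000573477 = 172 km.

172 km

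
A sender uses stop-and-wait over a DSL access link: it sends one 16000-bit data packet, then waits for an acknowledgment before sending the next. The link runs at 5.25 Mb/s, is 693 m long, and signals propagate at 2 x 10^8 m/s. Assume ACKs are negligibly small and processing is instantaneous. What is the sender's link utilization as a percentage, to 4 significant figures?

t_tx = L/R = 16000/5250000 = 0.00304762 s.
t_prop = 693/200000000 = 3.465e-06 s; RTT = 6.93e-06 s.
Cycle = t_tx + RTT = 0.00305455 s.
Utilization = t_tx / cycle = 0.00304762/0.00305455 = 99.77 %.

99.77 %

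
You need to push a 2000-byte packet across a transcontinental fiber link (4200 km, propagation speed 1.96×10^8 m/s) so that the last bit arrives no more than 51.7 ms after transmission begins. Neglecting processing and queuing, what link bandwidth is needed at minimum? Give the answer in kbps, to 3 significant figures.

529 kbps

L = 16000 bits.
Propagation delay = 4200000 / 196000000 = 21.4286 ms.
Transmission budget = 51.7 − 21.4286 = 30.2714 ms.
R ≥ L / t_tx = 16000 bits / 0.0302714 s = 529 kbps.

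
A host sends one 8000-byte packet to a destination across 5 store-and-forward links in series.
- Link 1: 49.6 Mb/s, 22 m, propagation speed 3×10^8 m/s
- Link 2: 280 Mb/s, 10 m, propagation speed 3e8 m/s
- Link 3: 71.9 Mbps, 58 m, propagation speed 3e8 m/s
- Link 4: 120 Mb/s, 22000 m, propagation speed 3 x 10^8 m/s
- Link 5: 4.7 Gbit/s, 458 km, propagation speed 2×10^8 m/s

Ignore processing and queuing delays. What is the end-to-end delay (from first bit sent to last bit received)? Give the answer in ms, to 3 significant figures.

5.32 ms

L = 8000 × 8 = 64000 bits.
Transmission delays (L/R per hop): 1.29032, 0.228571, 0.890125, 0.533333, 0.013617 ms; sum = 2.95597 ms.
Propagation delays (d/s per hop): 7.33333e-05, 3.33333e-05, 0.000193333, 0.0733333, 2.29 ms; sum = 2.36363 ms.
End-to-end = 5.32 ms.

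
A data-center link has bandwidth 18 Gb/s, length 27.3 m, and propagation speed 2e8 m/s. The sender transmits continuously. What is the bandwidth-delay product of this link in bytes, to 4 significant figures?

307.1 bytes

Propagation delay = 27.3 / 200000000 = 1.365e-07 s.
BDP = R × t_prop = 18000000000 × 1.365e-07 = 2457 bits.
In bytes: 2457/8 = 307.1 bytes.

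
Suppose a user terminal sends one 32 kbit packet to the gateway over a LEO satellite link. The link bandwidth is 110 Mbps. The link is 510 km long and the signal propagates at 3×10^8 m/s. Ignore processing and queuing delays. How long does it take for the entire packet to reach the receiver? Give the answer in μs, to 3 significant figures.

1990 μs

L = 32000 bits.
Transmission delay = L/R = 32000 / 110000000 = 290.909 μs.
Propagation delay = d/s = 510000 m / 300000000 m/s = 1700 μs.
Total = 1990 μs.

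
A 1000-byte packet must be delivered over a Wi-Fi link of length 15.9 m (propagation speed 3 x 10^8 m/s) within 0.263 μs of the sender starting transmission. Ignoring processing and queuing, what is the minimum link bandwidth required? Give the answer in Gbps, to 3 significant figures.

38.1 Gbps

L = 8000 bits.
Propagation delay = 15.9 / 300000000 = 0.053 μs.
Transmission budget = 0.263 − 0.053 = 0.21 μs.
R ≥ L / t_tx = 8000 bits / 2.1e-07 s = 38.1 Gbps.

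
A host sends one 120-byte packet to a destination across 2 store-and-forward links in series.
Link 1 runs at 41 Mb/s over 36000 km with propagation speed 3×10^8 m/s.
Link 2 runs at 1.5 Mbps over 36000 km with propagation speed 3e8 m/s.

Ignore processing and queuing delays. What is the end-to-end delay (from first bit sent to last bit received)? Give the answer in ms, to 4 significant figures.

L = 120 × 8 = 960 bits.
Transmission delays (L/R per hop): 0.0234146, 0.64 ms; sum = 0.663415 ms.
Propagation delays (d/s per hop): 120, 120 ms; sum = 240 ms.
End-to-end = 240.7 ms.

240.7 ms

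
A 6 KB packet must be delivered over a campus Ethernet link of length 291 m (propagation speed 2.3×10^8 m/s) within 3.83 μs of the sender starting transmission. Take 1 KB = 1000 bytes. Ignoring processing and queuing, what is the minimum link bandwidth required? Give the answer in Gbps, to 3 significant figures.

L = 48000 bits.
Propagation delay = 291 / 2.3e+08 = 1.26522 μs.
Transmission budget = 3.83 − 1.26522 = 2.56478 μs.
R ≥ L / t_tx = 48000 bits / 2.56478e-06 s = 18.7 Gbps.

18.7 Gbps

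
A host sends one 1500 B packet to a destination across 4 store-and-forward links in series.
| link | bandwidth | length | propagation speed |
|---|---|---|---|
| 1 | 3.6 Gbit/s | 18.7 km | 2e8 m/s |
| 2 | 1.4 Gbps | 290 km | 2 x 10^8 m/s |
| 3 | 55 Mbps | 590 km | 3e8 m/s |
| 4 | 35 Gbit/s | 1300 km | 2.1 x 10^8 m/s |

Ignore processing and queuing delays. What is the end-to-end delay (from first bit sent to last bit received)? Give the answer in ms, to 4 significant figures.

9.931 ms

L = 1500 × 8 = 12000 bits.
Transmission delays (L/R per hop): 0.00333333, 0.00857143, 0.218182, 0.000342857 ms; sum = 0.230429 ms.
Propagation delays (d/s per hop): 0.0935, 1.45, 1.96667, 6.19048 ms; sum = 9.70064 ms.
End-to-end = 9.931 ms.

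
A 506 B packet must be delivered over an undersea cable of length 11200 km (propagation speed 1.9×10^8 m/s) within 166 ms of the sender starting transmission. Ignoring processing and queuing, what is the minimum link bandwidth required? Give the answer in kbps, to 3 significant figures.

37.8 kbps

L = 4048 bits.
Propagation delay = 11200000 / 190000000 = 58.9474 ms.
Transmission budget = 166 − 58.9474 = 107.053 ms.
R ≥ L / t_tx = 4048 bits / 0.107053 s = 37.8 kbps.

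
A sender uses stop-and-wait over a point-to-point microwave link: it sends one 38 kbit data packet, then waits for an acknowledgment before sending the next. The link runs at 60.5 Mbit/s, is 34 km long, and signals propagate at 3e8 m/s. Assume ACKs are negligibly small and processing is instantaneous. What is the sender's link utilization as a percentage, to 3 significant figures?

73.5 %

t_tx = L/R = 38000/60500000 = 0.000628099 s.
t_prop = 34000/300000000 = 0.000113333 s; RTT = 0.000226667 s.
Cycle = t_tx + RTT = 0.000854766 s.
Utilization = t_tx / cycle = 0.000628099/0.000854766 = 73.5 %.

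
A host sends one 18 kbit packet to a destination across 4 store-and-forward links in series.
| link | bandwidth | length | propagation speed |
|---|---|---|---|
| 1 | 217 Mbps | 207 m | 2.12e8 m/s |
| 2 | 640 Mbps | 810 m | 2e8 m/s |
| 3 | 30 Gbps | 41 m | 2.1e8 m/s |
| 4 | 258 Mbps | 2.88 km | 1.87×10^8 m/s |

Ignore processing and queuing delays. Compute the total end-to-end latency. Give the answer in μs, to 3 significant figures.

202 μs

L = 18000 bits.
Transmission delays (L/R per hop): 82.9493, 28.125, 0.6, 69.7674 μs; sum = 181.442 μs.
Propagation delays (d/s per hop): 0.976415, 4.05, 0.195238, 15.4011 μs; sum = 20.6227 μs.
End-to-end = 202 μs.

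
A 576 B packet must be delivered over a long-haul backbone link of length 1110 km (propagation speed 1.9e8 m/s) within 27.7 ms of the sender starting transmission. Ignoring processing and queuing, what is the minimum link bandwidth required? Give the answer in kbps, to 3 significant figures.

211 kbps

L = 4608 bits.
Propagation delay = 1110000 / 190000000 = 5.84211 ms.
Transmission budget = 27.7 − 5.84211 = 21.8579 ms.
R ≥ L / t_tx = 4608 bits / 0.0218579 s = 211 kbps.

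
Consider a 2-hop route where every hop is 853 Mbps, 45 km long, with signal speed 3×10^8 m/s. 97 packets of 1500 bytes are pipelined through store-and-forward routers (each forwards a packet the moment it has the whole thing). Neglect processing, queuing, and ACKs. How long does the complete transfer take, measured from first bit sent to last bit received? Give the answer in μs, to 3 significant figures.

Per-hop transmission t_tx = L/R = 12000/853000000 = 14.068 μs.
Per-hop propagation t_prop = 45000/300000000 = 150 μs.
Pipeline fill: first packet needs 2·t_tx to clear all hops; remaining 96 packets each add one t_tx.
Total = (2+97-1)·t_tx + 2·t_prop = 98·14.068 + 2·150 = 1680 μs.

1680 μs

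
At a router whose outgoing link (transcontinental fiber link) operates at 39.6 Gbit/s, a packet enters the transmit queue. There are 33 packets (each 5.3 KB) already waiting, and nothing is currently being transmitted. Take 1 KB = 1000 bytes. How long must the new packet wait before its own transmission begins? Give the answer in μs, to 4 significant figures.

Each queued packet: L/R = 42400/39600000000 = 1.07071 μs.
33 queued → 35.3333 μs.
Queuing delay = 35.33 μs.

35.33 μs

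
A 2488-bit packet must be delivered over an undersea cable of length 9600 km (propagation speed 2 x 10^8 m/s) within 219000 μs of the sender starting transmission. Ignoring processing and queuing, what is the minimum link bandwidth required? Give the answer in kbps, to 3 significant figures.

14.5 kbps

Propagation delay = 9600000 / 200000000 = 48000 μs.
Transmission budget = 219000 − 48000 = 171000 μs.
R ≥ L / t_tx = 2488 bits / 0.171 s = 14.5 kbps.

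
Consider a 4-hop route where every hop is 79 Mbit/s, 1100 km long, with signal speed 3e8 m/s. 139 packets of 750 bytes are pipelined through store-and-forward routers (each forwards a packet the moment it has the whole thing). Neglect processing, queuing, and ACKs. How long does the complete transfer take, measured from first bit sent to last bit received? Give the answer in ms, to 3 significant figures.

25.5 ms

Per-hop transmission t_tx = L/R = 6000/79000000 = 0.0759494 ms.
Per-hop propagation t_prop = 1100000/300000000 = 3.66667 ms.
Pipeline fill: first packet needs 4·t_tx to clear all hops; remaining 138 packets each add one t_tx.
Total = (4+139-1)·t_tx + 4·t_prop = 142·0.0759494 + 4·3.66667 = 25.5 ms.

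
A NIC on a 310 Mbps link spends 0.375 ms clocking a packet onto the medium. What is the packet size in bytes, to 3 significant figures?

L = R × t_tx = 310000000 b/s × 0.000375 s = 116250 bits.
In bytes: 116250 / 8 = 14500 bytes.

14500 bytes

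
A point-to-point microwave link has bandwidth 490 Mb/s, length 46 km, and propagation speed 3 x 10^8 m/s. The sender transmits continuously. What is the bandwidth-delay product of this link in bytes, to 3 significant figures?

9390 bytes

Propagation delay = 46000 / 300000000 = 0.000153333 s.
BDP = R × t_prop = 490000000 × 0.000153333 = 75133.3 bits.
In bytes: 75133.3/8 = 9390 bytes.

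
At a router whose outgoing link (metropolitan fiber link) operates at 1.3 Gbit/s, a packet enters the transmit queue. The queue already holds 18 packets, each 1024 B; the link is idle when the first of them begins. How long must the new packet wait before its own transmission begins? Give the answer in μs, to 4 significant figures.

113.4 μs

Each queued packet: L/R = 8192/1300000000 = 6.30154 μs.
18 queued → 113.428 μs.
Queuing delay = 113.4 μs.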